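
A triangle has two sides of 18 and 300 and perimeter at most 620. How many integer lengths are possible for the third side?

Triangle inequality: 282 < x < 318. Perimeter ≤ 620 gives x ≤ 620 − 18 − 300 = 302.
So 282 < x ≤ 302; integers 283 through 302: 20 values.

20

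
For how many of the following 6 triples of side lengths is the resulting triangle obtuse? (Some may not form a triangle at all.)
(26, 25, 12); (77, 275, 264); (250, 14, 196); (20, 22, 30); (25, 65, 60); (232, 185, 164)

1

(26,25,12): 12²+25² = 769 > 676 = 26² → acute
(77,275,264): 77²+264² = 75625 = 275² → right
(250,14,196): 14+196 ≤ 250, not a triangle
(20,22,30): 20²+22² = 884 < 900 = 30² → obtuse
(25,65,60): 25²+60² = 4225 = 65² → right
(232,185,164): 164²+185² = 61121 > 53824 = 232² → acute
1 of the 6 is obtuse.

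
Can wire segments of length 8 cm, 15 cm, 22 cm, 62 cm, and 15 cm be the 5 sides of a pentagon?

For a pentagon, each side must be shorter than the sum of the others.
Here the longest side is 62, but the remaining 4 sides sum to only 60.

No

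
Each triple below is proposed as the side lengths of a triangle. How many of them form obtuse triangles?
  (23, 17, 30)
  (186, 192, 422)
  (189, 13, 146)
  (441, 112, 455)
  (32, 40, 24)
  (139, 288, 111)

(23,17,30): 17²+23² = 818 < 900 = 30² → obtuse
(186,192,422): 186+192 ≤ 422, not a triangle
(189,13,146): 13+146 ≤ 189, not a triangle
(441,112,455): 112²+441² = 207025 = 455² → right
(32,40,24): 24²+32² = 1600 = 40² → right
(139,288,111): 111+139 ≤ 288, not a triangle
1 of the 6 is obtuse.

1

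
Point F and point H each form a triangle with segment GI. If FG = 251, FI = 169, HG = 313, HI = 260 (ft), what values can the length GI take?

From triangle FGI: |251 − 169| < GI < 251 + 169, i.e. 82 < GI < 420.
From triangle HGI: 53 < GI < 573.
Both must hold, so GI lies in the intersection.

82 < GI < 420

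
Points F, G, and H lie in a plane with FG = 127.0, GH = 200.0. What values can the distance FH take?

73.0 ≤ FH ≤ 327.0

By the triangle inequality, |127.0 − 200.0| ≤ FH ≤ 127.0 + 200.0.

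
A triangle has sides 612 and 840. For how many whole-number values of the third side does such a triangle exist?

1223

The third side lies in the open interval (228, 1452).
Integers from 229 to 1451 inclusive: 1451 − 229 + 1 = 1223.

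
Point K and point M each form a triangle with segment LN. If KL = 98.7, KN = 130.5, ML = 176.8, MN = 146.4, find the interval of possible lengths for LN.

31.8 < LN < 229.2

From triangle KLN: |98.7 − 130.5| < LN < 98.7 + 130.5, i.e. 31.8 < LN < 229.2.
From triangle MLN: 30.4 < LN < 323.2.
Both must hold, so LN lies in the intersection.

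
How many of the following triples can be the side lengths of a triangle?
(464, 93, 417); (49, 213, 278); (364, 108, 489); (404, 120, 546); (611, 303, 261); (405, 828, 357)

(93,417,464): 93+417 > 464 → valid
(49,213,278): 49+213 ≤ 278 → not valid
(108,364,489): 108+364 ≤ 489 → not valid
(120,404,546): 120+404 ≤ 546 → not valid
(261,303,611): 261+303 ≤ 611 → not valid
(357,405,828): 357+405 ≤ 828 → not valid
1 of the 6 triples forms a triangle.

1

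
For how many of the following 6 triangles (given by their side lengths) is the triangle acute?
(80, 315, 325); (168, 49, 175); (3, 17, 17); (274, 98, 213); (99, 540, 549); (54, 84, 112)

1

(80,315,325): 80²+315² = 105625 = 325² → right
(168,49,175): 49²+168² = 30625 = 175² → right
(3,17,17): 3²+17² = 298 > 289 = 17² → acute
(274,98,213): 98²+213² = 54973 < 75076 = 274² → obtuse
(99,540,549): 99²+540² = 301401 = 549² → right
(54,84,112): 54²+84² = 9972 < 12544 = 112² → obtuse
1 of the 6 is acute.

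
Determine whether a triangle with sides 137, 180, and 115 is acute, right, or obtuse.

obtuse

Compare the square of the longest side to the sum of squares of the other two: 115² + 137² = 31994 < 32400 = 180².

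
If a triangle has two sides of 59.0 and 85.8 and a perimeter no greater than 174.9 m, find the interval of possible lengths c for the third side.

26.8 < c ≤ 30.1 m

Triangle inequality alone gives 26.8 < c < 144.8.
The perimeter condition gives c ≤ 174.9 − 59.0 − 85.8 = 30.1.
Intersecting the two: 26.8 < c ≤ 30.1.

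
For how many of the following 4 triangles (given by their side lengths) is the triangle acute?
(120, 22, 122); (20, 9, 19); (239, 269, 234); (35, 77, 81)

3

(120,22,122): 22²+120² = 14884 = 122² → right
(20,9,19): 9²+19² = 442 > 400 = 20² → acute
(239,269,234): 234²+239² = 111877 > 72361 = 269² → acute
(35,77,81): 35²+77² = 7154 > 6561 = 81² → acute
3 of the 4 are acute.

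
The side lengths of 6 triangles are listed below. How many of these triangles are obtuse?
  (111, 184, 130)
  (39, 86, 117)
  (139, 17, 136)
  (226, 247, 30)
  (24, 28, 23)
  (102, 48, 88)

5

(111,184,130): 111²+130² = 29221 < 33856 = 184² → obtuse
(39,86,117): 39²+86² = 8917 < 13689 = 117² → obtuse
(139,17,136): 17²+136² = 18785 < 19321 = 139² → obtuse
(226,247,30): 30²+226² = 51976 < 61009 = 247² → obtuse
(24,28,23): 23²+24² = 1105 > 784 = 28² → acute
(102,48,88): 48²+88² = 10048 < 10404 = 102² → obtuse
5 of the 6 are obtuse.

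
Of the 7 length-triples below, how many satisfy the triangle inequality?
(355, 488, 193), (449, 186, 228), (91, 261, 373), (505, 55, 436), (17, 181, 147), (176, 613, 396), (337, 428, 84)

(193,355,488): 193+355 > 488 → valid
(186,228,449): 186+228 ≤ 449 → not valid
(91,261,373): 91+261 ≤ 373 → not valid
(55,436,505): 55+436 ≤ 505 → not valid
(17,147,181): 17+147 ≤ 181 → not valid
(176,396,613): 176+396 ≤ 613 → not valid
(84,337,428): 84+337 ≤ 428 → not valid
1 of the 7 triples forms a triangle.

1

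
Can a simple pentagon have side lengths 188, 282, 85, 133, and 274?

A pentagon exists iff every side is shorter than the sum of the others — equivalently, the longest side is less than the sum of the rest.
Longest side 282 < 680 (sum of the remaining 4), so yes.

Yes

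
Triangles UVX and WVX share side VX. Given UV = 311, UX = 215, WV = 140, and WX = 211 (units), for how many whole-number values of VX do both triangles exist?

From triangle UVX: 96 < VX < 526.
From triangle WVX: 71 < VX < 351.
Intersection: 96 < VX < 351, so integers 97 through 350: 254 values.

254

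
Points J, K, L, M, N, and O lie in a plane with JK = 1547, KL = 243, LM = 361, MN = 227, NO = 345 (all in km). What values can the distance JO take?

The maximum is all hops collinear in one direction: 1547 + 243 + 361 + 227 + 345 = 2723.
The longest hop is 1547; the others sum to 1176. Folding the others back against it leaves at least 1547 − 1176 = 371.

371 ≤ JO ≤ 2723 km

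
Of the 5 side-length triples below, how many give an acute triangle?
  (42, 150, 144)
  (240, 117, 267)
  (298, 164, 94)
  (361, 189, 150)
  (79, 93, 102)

(42,150,144): 42²+144² = 22500 = 150² → right
(240,117,267): 117²+240² = 71289 = 267² → right
(298,164,94): 94+164 ≤ 298, not a triangle
(361,189,150): 150+189 ≤ 361, not a triangle
(79,93,102): 79²+93² = 14890 > 10404 = 102² → acute
1 of the 5 is acute.

1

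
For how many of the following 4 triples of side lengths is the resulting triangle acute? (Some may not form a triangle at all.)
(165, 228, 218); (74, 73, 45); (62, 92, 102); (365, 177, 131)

3

(165,228,218): 165²+218² = 74749 > 51984 = 228² → acute
(74,73,45): 45²+73² = 7354 > 5476 = 74² → acute
(62,92,102): 62²+92² = 12308 > 10404 = 102² → acute
(365,177,131): 131+177 ≤ 365, not a triangle
3 of the 4 are acute.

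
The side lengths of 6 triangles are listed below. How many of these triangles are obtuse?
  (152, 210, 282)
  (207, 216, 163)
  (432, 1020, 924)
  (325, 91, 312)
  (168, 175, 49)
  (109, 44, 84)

2

(152,210,282): 152²+210² = 67204 < 79524 = 282² → obtuse
(207,216,163): 163²+207² = 69418 > 46656 = 216² → acute
(432,1020,924): 432²+924² = 1040400 = 1020² → right
(325,91,312): 91²+312² = 105625 = 325² → right
(168,175,49): 49²+168² = 30625 = 175² → right
(109,44,84): 44²+84² = 8992 < 11881 = 109² → obtuse
2 of the 6 are obtuse.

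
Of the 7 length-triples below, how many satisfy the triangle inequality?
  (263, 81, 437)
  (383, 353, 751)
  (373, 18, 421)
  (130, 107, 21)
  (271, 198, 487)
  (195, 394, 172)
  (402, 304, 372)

1

(81,263,437): 81+263 ≤ 437 → not valid
(353,383,751): 353+383 ≤ 751 → not valid
(18,373,421): 18+373 ≤ 421 → not valid
(21,107,130): 21+107 ≤ 130 → not valid
(198,271,487): 198+271 ≤ 487 → not valid
(172,195,394): 172+195 ≤ 394 → not valid
(304,372,402): 304+372 > 402 → valid
1 of the 7 triples forms a triangle.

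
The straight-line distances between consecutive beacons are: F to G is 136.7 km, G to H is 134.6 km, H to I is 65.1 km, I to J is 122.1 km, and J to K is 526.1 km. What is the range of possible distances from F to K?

67.6 ≤ FK ≤ 984.6 km

The maximum is all hops collinear in one direction: 136.7 + 134.6 + 65.1 + 122.1 + 526.1 = 984.6.
The longest hop is 526.1; the others sum to 458.5. Folding the others back against it leaves at least 526.1 − 458.5 = 67.6.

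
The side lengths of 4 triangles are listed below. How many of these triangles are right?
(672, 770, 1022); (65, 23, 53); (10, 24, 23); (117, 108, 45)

(672,770,1022): 672²+770² = 1044484 = 1022² → right
(65,23,53): 23²+53² = 3338 < 4225 = 65² → obtuse
(10,24,23): 10²+23² = 629 > 576 = 24² → acute
(117,108,45): 45²+108² = 13689 = 117² → right
2 of the 4 are right.

2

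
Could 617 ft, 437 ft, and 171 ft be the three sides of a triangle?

The longest side is 617, but the other two sum to only 608.
608 < 617, so the triangle inequality fails.

No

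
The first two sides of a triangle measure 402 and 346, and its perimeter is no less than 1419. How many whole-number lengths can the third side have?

Triangle inequality: 56 < x < 748. Perimeter ≥ 1419 gives x ≥ 1419 − 402 − 346 = 671.
So 671 ≤ x < 748; integers 671 through 747: 77 values.

77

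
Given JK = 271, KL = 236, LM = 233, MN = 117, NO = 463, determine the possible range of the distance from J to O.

The maximum is all hops collinear in one direction: 271 + 236 + 233 + 117 + 463 = 1320.
The longest hop is 463; the others sum to 857. Since 463 ≤ 857, the path can fold back on itself completely, so the minimum distance is 0.

0 ≤ JO ≤ 1320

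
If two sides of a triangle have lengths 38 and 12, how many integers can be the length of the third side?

The third side lies in the open interval (26, 50).
Integers from 27 to 49 inclusive: 49 − 27 + 1 = 23.

23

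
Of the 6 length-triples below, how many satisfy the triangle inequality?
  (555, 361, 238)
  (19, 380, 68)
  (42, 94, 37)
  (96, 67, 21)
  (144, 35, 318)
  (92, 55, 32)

(238,361,555): 238+361 > 555 → valid
(19,68,380): 19+68 ≤ 380 → not valid
(37,42,94): 37+42 ≤ 94 → not valid
(21,67,96): 21+67 ≤ 96 → not valid
(35,144,318): 35+144 ≤ 318 → not valid
(32,55,92): 32+55 ≤ 92 → not valid
1 of the 6 triples forms a triangle.

1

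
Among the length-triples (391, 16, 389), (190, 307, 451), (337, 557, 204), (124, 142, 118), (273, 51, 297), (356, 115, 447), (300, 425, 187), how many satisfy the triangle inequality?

(16,389,391): 16+389 > 391 → valid
(190,307,451): 190+307 > 451 → valid
(204,337,557): 204+337 ≤ 557 → not valid
(118,124,142): 118+124 > 142 → valid
(51,273,297): 51+273 > 297 → valid
(115,356,447): 115+356 > 447 → valid
(187,300,425): 187+300 > 425 → valid
6 of the 7 triples form a triangle.

6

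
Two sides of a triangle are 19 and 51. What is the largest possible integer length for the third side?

69

The third side must be strictly less than 19 + 51 = 70.
The largest integer below 70 is 69.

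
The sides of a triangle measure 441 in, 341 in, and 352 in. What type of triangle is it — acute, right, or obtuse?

acute

Compare the square of the longest side to the sum of squares of the other two: 341² + 352² = 240185 > 194481 = 441².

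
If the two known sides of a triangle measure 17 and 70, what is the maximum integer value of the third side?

The third side must be strictly less than 17 + 70 = 87.
The largest integer below 87 is 86.

86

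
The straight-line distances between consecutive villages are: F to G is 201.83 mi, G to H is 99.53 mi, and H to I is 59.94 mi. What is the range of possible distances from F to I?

42.36 ≤ FI ≤ 361.30 mi

The maximum is all hops collinear in one direction: 201.83 + 99.53 + 59.94 = 361.30.
The longest hop is 201.83; the others sum to 159.47. Folding the others back against it leaves at least 201.83 − 159.47 = 42.36.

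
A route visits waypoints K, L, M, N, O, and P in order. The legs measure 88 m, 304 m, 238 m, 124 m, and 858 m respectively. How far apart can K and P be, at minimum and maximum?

The maximum is all hops collinear in one direction: 88 + 304 + 238 + 124 + 858 = 1612.
The longest hop is 858; the others sum to 754. Folding the others back against it leaves at least 858 − 754 = 104.

104 ≤ KP ≤ 1612 m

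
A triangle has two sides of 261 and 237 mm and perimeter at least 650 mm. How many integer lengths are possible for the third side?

Triangle inequality: 24 < x < 498. Perimeter ≥ 650 gives x ≥ 650 − 261 − 237 = 152.
So 152 ≤ x < 498; integers 152 through 497: 346 values.

346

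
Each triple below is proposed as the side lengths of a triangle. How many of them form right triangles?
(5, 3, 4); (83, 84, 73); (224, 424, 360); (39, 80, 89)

3

(5,3,4): 3²+4² = 25 = 5² → right
(83,84,73): 73²+83² = 12218 > 7056 = 84² → acute
(224,424,360): 224²+360² = 179776 = 424² → right
(39,80,89): 39²+80² = 7921 = 89² → right
3 of the 4 are right.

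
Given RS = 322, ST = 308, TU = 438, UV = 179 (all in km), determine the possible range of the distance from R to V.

The maximum is all hops collinear in one direction: 322 + 308 + 438 + 179 = 1247.
The longest hop is 438; the others sum to 809. Since 438 ≤ 809, the path can fold back on itself completely, so the minimum distance is 0.

0 ≤ RV ≤ 1247 km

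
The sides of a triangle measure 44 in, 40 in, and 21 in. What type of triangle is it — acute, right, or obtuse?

acute

Compare the square of the longest side to the sum of squares of the other two: 21² + 40² = 2041 > 1936 = 44².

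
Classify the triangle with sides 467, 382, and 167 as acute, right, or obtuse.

obtuse

Compare the square of the longest side to the sum of squares of the other two: 167² + 382² = 173813 < 218089 = 467².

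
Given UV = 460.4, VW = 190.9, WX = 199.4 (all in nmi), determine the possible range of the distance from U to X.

The maximum is all hops collinear in one direction: 460.4 + 190.9 + 199.4 = 850.7.
The longest hop is 460.4; the others sum to 390.3. Folding the others back against it leaves at least 460.4 − 390.3 = 70.1.

70.1 ≤ UX ≤ 850.7 nmi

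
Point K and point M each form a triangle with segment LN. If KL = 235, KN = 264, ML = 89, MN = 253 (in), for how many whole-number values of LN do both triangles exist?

From triangle KLN: 29 < LN < 499.
From triangle MLN: 164 < LN < 342.
Intersection: 164 < LN < 342, so integers 165 through 341: 177 values.

177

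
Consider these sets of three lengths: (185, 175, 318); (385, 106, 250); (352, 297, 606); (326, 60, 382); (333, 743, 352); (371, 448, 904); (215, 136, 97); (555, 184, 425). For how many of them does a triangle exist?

5

(175,185,318): 175+185 > 318 → valid
(106,250,385): 106+250 ≤ 385 → not valid
(297,352,606): 297+352 > 606 → valid
(60,326,382): 60+326 > 382 → valid
(333,352,743): 333+352 ≤ 743 → not valid
(371,448,904): 371+448 ≤ 904 → not valid
(97,136,215): 97+136 > 215 → valid
(184,425,555): 184+425 > 555 → valid
5 of the 8 triples form a triangle.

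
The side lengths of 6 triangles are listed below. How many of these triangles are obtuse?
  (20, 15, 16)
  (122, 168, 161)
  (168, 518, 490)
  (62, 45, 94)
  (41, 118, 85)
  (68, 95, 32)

3

(20,15,16): 15²+16² = 481 > 400 = 20² → acute
(122,168,161): 122²+161² = 40805 > 28224 = 168² → acute
(168,518,490): 168²+490² = 268324 = 518² → right
(62,45,94): 45²+62² = 5869 < 8836 = 94² → obtuse
(41,118,85): 41²+85² = 8906 < 13924 = 118² → obtuse
(68,95,32): 32²+68² = 5648 < 9025 = 95² → obtuse
3 of the 6 are obtuse.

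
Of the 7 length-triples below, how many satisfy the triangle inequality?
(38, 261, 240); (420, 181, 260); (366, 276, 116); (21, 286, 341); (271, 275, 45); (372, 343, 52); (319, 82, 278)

(38,240,261): 38+240 > 261 → valid
(181,260,420): 181+260 > 420 → valid
(116,276,366): 116+276 > 366 → valid
(21,286,341): 21+286 ≤ 341 → not valid
(45,271,275): 45+271 > 275 → valid
(52,343,372): 52+343 > 372 → valid
(82,278,319): 82+278 > 319 → valid
6 of the 7 triples form a triangle.

6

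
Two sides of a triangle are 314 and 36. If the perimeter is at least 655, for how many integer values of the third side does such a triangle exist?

45

Triangle inequality: 278 < x < 350. Perimeter ≥ 655 gives x ≥ 655 − 314 − 36 = 305.
So 305 ≤ x < 350; integers 305 through 349: 45 values.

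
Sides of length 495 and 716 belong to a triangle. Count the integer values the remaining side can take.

The third side lies in the open interval (221, 1211).
Integers from 222 to 1210 inclusive: 1210 − 222 + 1 = 989.

989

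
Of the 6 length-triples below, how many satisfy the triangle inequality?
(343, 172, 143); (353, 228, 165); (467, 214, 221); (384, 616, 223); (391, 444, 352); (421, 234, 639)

3

(143,172,343): 143+172 ≤ 343 → not valid
(165,228,353): 165+228 > 353 → valid
(214,221,467): 214+221 ≤ 467 → not valid
(223,384,616): 223+384 ≤ 616 → not valid
(352,391,444): 352+391 > 444 → valid
(234,421,639): 234+421 > 639 → valid
3 of the 6 triples form a triangle.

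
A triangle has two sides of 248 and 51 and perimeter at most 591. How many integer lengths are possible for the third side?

95

Triangle inequality: 197 < x < 299. Perimeter ≤ 591 gives x ≤ 591 − 248 − 51 = 292.
So 197 < x ≤ 292; integers 198 through 292: 95 values.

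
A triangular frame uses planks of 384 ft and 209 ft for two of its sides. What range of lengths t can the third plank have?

By the triangle inequality, t must be less than 384 + 209 = 593 and greater than |384 − 209| = 175.

175 < t < 593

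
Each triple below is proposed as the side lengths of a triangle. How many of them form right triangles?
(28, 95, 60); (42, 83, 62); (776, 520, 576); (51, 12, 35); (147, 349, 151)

(28,95,60): 28+60 ≤ 95, not a triangle
(42,83,62): 42²+62² = 5608 < 6889 = 83² → obtuse
(776,520,576): 520²+576² = 602176 = 776² → right
(51,12,35): 12+35 ≤ 51, not a triangle
(147,349,151): 147+151 ≤ 349, not a triangle
1 of the 5 is right.

1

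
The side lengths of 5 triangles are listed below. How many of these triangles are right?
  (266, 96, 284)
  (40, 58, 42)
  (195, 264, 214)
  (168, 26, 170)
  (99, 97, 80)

(266,96,284): 96²+266² = 79972 < 80656 = 284² → obtuse
(40,58,42): 40²+42² = 3364 = 58² → right
(195,264,214): 195²+214² = 83821 > 69696 = 264² → acute
(168,26,170): 26²+168² = 28900 = 170² → right
(99,97,80): 80²+97² = 15809 > 9801 = 99² → acute
2 of the 5 are right.

2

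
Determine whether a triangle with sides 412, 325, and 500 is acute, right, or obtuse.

acute

Compare the square of the longest side to the sum of squares of the other two: 325² + 412² = 275369 > 250000 = 500².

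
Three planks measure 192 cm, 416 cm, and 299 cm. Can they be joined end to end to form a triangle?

Yes

The longest side is 416, and the other two sum to 491.
Since 491 > 416, the triangle inequality holds.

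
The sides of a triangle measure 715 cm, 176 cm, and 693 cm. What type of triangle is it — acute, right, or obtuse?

right

Compare the square of the longest side to the sum of squares of the other two: 176² + 693² = 511225 = 715².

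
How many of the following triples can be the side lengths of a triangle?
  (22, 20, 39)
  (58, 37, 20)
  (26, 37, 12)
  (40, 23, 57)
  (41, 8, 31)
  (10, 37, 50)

(20,22,39): 20+22 > 39 → valid
(20,37,58): 20+37 ≤ 58 → not valid
(12,26,37): 12+26 > 37 → valid
(23,40,57): 23+40 > 57 → valid
(8,31,41): 8+31 ≤ 41 → not valid
(10,37,50): 10+37 ≤ 50 → not valid
3 of the 6 triples form a triangle.

3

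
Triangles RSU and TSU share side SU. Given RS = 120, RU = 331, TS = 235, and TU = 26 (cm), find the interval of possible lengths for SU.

211 < SU < 261

From triangle RSU: |120 − 331| < SU < 120 + 331, i.e. 211 < SU < 451.
From triangle TSU: 209 < SU < 261.
Both must hold, so SU lies in the intersection.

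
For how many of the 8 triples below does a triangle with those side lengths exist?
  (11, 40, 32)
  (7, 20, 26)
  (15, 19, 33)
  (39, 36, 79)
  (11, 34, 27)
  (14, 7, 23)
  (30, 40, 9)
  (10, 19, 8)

4

(11,32,40): 11+32 > 40 → valid
(7,20,26): 7+20 > 26 → valid
(15,19,33): 15+19 > 33 → valid
(36,39,79): 36+39 ≤ 79 → not valid
(11,27,34): 11+27 > 34 → valid
(7,14,23): 7+14 ≤ 23 → not valid
(9,30,40): 9+30 ≤ 40 → not valid
(8,10,19): 8+10 ≤ 19 → not valid
4 of the 8 triples form a triangle.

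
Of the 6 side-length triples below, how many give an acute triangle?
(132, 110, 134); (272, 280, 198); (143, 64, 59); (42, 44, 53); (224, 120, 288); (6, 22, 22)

4

(132,110,134): 110²+132² = 29524 > 17956 = 134² → acute
(272,280,198): 198²+272² = 113188 > 78400 = 280² → acute
(143,64,59): 59+64 ≤ 143, not a triangle
(42,44,53): 42²+44² = 3700 > 2809 = 53² → acute
(224,120,288): 120²+224² = 64576 < 82944 = 288² → obtuse
(6,22,22): 6²+22² = 520 > 484 = 22² → acute
4 of the 6 are acute.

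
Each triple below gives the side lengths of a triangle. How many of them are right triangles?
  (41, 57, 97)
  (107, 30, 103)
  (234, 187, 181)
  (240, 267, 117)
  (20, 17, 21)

(41,57,97): 41²+57² = 4930 < 9409 = 97² → obtuse
(107,30,103): 30²+103² = 11509 > 11449 = 107² → acute
(234,187,181): 181²+187² = 67730 > 54756 = 234² → acute
(240,267,117): 117²+240² = 71289 = 267² → right
(20,17,21): 17²+20² = 689 > 441 = 21² → acute
1 of the 5 is right.

1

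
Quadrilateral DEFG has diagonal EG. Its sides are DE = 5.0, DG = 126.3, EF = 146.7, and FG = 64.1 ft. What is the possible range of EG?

From triangle DEG: |5.0 − 126.3| < EG < 5.0 + 126.3, i.e. 121.3 < EG < 131.3.
From triangle FEG: 82.6 < EG < 210.8.
Both must hold, so EG lies in the intersection.

121.3 < EG < 131.3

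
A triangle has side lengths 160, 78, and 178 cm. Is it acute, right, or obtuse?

Compare the square of the longest side to the sum of squares of the other two: 78² + 160² = 31684 = 178².

right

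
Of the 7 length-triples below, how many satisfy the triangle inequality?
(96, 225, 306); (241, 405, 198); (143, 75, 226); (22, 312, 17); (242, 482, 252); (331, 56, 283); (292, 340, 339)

5

(96,225,306): 96+225 > 306 → valid
(198,241,405): 198+241 > 405 → valid
(75,143,226): 75+143 ≤ 226 → not valid
(17,22,312): 17+22 ≤ 312 → not valid
(242,252,482): 242+252 > 482 → valid
(56,283,331): 56+283 > 331 → valid
(292,339,340): 292+339 > 340 → valid
5 of the 7 triples form a triangle.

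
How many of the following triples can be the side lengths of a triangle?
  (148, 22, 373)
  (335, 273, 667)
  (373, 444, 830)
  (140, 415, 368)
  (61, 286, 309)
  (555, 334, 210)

2

(22,148,373): 22+148 ≤ 373 → not valid
(273,335,667): 273+335 ≤ 667 → not valid
(373,444,830): 373+444 ≤ 830 → not valid
(140,368,415): 140+368 > 415 → valid
(61,286,309): 61+286 > 309 → valid
(210,334,555): 210+334 ≤ 555 → not valid
2 of the 6 triples form a triangle.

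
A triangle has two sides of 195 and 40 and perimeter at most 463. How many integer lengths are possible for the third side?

73

Triangle inequality: 155 < x < 235. Perimeter ≤ 463 gives x ≤ 463 − 195 − 40 = 228.
So 155 < x ≤ 228; integers 156 through 228: 73 values.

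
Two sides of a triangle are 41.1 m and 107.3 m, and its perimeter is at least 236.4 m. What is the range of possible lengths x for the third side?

Triangle inequality alone gives 66.2 < x < 148.4.
The perimeter condition gives x ≥ 236.4 − 41.1 − 107.3 = 88.0.
Intersecting the two: 88.0 ≤ x < 148.4.

88.0 ≤ x < 148.4 m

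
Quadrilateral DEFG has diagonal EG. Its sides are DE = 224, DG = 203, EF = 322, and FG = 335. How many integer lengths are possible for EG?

From triangle DEG: 21 < EG < 427.
From triangle FEG: 13 < EG < 657.
Intersection: 21 < EG < 427, so integers 22 through 426: 405 values.

405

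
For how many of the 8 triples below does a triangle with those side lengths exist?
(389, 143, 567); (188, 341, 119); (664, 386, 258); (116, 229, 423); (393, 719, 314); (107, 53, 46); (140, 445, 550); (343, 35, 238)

1

(143,389,567): 143+389 ≤ 567 → not valid
(119,188,341): 119+188 ≤ 341 → not valid
(258,386,664): 258+386 ≤ 664 → not valid
(116,229,423): 116+229 ≤ 423 → not valid
(314,393,719): 314+393 ≤ 719 → not valid
(46,53,107): 46+53 ≤ 107 → not valid
(140,445,550): 140+445 > 550 → valid
(35,238,343): 35+238 ≤ 343 → not valid
1 of the 8 triples forms a triangle.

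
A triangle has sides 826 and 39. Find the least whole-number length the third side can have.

788

The third side must be strictly greater than |826 − 39| = 787.
The smallest integer above 787 is 788.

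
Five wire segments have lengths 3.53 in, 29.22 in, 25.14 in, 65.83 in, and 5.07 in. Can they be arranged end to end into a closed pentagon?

No

For a pentagon, each side must be shorter than the sum of the others.
Here the longest side is 65.83, but the remaining 4 sides sum to only 62.96.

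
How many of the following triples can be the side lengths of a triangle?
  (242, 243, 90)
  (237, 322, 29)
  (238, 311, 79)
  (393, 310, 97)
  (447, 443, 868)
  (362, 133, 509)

4

(90,242,243): 90+242 > 243 → valid
(29,237,322): 29+237 ≤ 322 → not valid
(79,238,311): 79+238 > 311 → valid
(97,310,393): 97+310 > 393 → valid
(443,447,868): 443+447 > 868 → valid
(133,362,509): 133+362 ≤ 509 → not valid
4 of the 6 triples form a triangle.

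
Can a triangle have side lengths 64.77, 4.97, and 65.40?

The longest side is 65.40, and the other two sum to 69.74.
Since 69.74 > 65.40, the triangle inequality holds.

Yes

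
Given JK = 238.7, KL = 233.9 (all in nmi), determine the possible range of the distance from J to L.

4.8 ≤ JL ≤ 472.6 nmi

By the triangle inequality, |238.7 − 233.9| ≤ JL ≤ 238.7 + 233.9.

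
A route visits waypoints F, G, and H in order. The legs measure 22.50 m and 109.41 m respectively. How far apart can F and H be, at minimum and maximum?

86.91 ≤ FH ≤ 131.91 m

By the triangle inequality, |22.50 − 109.41| ≤ FH ≤ 22.50 + 109.41.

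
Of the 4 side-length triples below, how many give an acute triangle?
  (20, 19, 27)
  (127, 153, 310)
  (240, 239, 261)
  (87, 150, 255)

(20,19,27): 19²+20² = 761 > 729 = 27² → acute
(127,153,310): 127+153 ≤ 310, not a triangle
(240,239,261): 239²+240² = 114721 > 68121 = 261² → acute
(87,150,255): 87+150 ≤ 255, not a triangle
2 of the 4 are acute.

2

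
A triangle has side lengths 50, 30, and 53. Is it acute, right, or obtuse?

Compare the square of the longest side to the sum of squares of the other two: 30² + 50² = 3400 > 2809 = 53².

acute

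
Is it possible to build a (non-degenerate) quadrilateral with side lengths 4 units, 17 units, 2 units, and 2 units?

For a quadrilateral, each side must be shorter than the sum of the others.
Here the longest side is 17, but the remaining 3 sides sum to only 8.

No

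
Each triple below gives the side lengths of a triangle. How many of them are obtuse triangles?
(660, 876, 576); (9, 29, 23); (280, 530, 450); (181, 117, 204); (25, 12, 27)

(660,876,576): 576²+660² = 767376 = 876² → right
(9,29,23): 9²+23² = 610 < 841 = 29² → obtuse
(280,530,450): 280²+450² = 280900 = 530² → right
(181,117,204): 117²+181² = 46450 > 41616 = 204² → acute
(25,12,27): 12²+25² = 769 > 729 = 27² → acute
1 of the 5 is obtuse.

1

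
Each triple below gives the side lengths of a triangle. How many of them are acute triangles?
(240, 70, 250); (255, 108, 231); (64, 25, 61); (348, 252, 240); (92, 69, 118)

1

(240,70,250): 70²+240² = 62500 = 250² → right
(255,108,231): 108²+231² = 65025 = 255² → right
(64,25,61): 25²+61² = 4346 > 4096 = 64² → acute
(348,252,240): 240²+252² = 121104 = 348² → right
(92,69,118): 69²+92² = 13225 < 13924 = 118² → obtuse
1 of the 5 is acute.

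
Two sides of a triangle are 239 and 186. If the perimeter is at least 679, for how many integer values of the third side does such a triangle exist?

171

Triangle inequality: 53 < x < 425. Perimeter ≥ 679 gives x ≥ 679 − 239 − 186 = 254.
So 254 ≤ x < 425; integers 254 through 424: 171 values.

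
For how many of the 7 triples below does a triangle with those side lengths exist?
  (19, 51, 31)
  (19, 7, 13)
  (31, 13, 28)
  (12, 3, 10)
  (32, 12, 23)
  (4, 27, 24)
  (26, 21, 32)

6

(19,31,51): 19+31 ≤ 51 → not valid
(7,13,19): 7+13 > 19 → valid
(13,28,31): 13+28 > 31 → valid
(3,10,12): 3+10 > 12 → valid
(12,23,32): 12+23 > 32 → valid
(4,24,27): 4+24 > 27 → valid
(21,26,32): 21+26 > 32 → valid
6 of the 7 triples form a triangle.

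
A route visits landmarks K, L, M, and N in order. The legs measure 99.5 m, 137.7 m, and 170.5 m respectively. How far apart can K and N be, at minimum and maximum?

The maximum is all hops collinear in one direction: 99.5 + 137.7 + 170.5 = 407.7.
The longest hop is 170.5; the others sum to 237.2. Since 170.5 ≤ 237.2, the path can fold back on itself completely, so the minimum distance is 0.

0 ≤ KN ≤ 407.7 m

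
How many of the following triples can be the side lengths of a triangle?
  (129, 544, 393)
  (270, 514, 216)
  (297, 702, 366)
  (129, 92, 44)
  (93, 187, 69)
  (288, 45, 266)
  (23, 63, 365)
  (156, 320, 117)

2

(129,393,544): 129+393 ≤ 544 → not valid
(216,270,514): 216+270 ≤ 514 → not valid
(297,366,702): 297+366 ≤ 702 → not valid
(44,92,129): 44+92 > 129 → valid
(69,93,187): 69+93 ≤ 187 → not valid
(45,266,288): 45+266 > 288 → valid
(23,63,365): 23+63 ≤ 365 → not valid
(117,156,320): 117+156 ≤ 320 → not valid
2 of the 8 triples form a triangle.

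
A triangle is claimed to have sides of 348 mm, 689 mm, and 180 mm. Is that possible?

The longest side is 689, but the other two sum to only 528.
528 < 689, so the triangle inequality fails.

No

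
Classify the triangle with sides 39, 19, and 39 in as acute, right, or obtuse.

acute

Compare the square of the longest side to the sum of squares of the other two: 19² + 39² = 1882 > 1521 = 39².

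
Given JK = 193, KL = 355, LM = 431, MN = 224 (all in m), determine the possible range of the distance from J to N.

The maximum is all hops collinear in one direction: 193 + 355 + 431 + 224 = 1203.
The longest hop is 431; the others sum to 772. Since 431 ≤ 772, the path can fold back on itself completely, so the minimum distance is 0.

0 ≤ JN ≤ 1203 m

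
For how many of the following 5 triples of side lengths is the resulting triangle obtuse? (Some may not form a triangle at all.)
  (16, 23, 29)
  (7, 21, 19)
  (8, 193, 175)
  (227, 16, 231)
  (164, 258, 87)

(16,23,29): 16²+23² = 785 < 841 = 29² → obtuse
(7,21,19): 7²+19² = 410 < 441 = 21² → obtuse
(8,193,175): 8+175 ≤ 193, not a triangle
(227,16,231): 16²+227² = 51785 < 53361 = 231² → obtuse
(164,258,87): 87+164 ≤ 258, not a triangle
3 of the 5 are obtuse.

3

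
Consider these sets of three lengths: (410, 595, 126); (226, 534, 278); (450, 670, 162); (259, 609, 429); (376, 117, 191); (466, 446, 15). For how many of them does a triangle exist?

(126,410,595): 126+410 ≤ 595 → not valid
(226,278,534): 226+278 ≤ 534 → not valid
(162,450,670): 162+450 ≤ 670 → not valid
(259,429,609): 259+429 > 609 → valid
(117,191,376): 117+191 ≤ 376 → not valid
(15,446,466): 15+446 ≤ 466 → not valid
1 of the 6 triples forms a triangle.

1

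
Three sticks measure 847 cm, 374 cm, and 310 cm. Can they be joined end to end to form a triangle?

The longest side is 847, but the other two sum to only 684.
684 < 847, so the triangle inequality fails.

No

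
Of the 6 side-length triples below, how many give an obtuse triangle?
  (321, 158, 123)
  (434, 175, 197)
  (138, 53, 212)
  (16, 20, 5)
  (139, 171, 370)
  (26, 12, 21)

(321,158,123): 123+158 ≤ 321, not a triangle
(434,175,197): 175+197 ≤ 434, not a triangle
(138,53,212): 53+138 ≤ 212, not a triangle
(16,20,5): 5²+16² = 281 < 400 = 20² → obtuse
(139,171,370): 139+171 ≤ 370, not a triangle
(26,12,21): 12²+21² = 585 < 676 = 26² → obtuse
2 of the 6 are obtuse.

2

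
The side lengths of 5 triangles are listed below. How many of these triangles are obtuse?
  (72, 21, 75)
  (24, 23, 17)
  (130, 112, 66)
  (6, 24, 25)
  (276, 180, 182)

2

(72,21,75): 21²+72² = 5625 = 75² → right
(24,23,17): 17²+23² = 818 > 576 = 24² → acute
(130,112,66): 66²+112² = 16900 = 130² → right
(6,24,25): 6²+24² = 612 < 625 = 25² → obtuse
(276,180,182): 180²+182² = 65524 < 76176 = 276² → obtuse
2 of the 5 are obtuse.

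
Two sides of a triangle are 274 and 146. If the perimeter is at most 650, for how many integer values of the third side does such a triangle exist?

Triangle inequality: 128 < x < 420. Perimeter ≤ 650 gives x ≤ 650 − 274 − 146 = 230.
So 128 < x ≤ 230; integers 129 through 230: 102 values.

102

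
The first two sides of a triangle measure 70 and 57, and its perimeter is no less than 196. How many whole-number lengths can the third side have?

Triangle inequality: 13 < x < 127. Perimeter ≥ 196 gives x ≥ 196 − 70 − 57 = 69.
So 69 ≤ x < 127; integers 69 through 126: 58 values.

58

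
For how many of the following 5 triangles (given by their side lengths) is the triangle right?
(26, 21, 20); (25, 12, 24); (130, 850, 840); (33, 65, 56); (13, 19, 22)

2

(26,21,20): 20²+21² = 841 > 676 = 26² → acute
(25,12,24): 12²+24² = 720 > 625 = 25² → acute
(130,850,840): 130²+840² = 722500 = 850² → right
(33,65,56): 33²+56² = 4225 = 65² → right
(13,19,22): 13²+19² = 530 > 484 = 22² → acute
2 of the 5 are right.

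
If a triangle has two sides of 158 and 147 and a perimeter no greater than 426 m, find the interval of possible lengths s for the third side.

11 < s ≤ 121 m

Triangle inequality alone gives 11 < s < 305.
The perimeter condition gives s ≤ 426 − 158 − 147 = 121.
Intersecting the two: 11 < s ≤ 121.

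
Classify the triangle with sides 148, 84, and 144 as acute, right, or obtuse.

acute

Compare the square of the longest side to the sum of squares of the other two: 84² + 144² = 27792 > 21904 = 148².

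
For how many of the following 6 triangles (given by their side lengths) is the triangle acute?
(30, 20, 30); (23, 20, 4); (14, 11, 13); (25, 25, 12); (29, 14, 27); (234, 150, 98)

(30,20,30): 20²+30² = 1300 > 900 = 30² → acute
(23,20,4): 4²+20² = 416 < 529 = 23² → obtuse
(14,11,13): 11²+13² = 290 > 196 = 14² → acute
(25,25,12): 12²+25² = 769 > 625 = 25² → acute
(29,14,27): 14²+27² = 925 > 841 = 29² → acute
(234,150,98): 98²+150² = 32104 < 54756 = 234² → obtuse
4 of the 6 are acute.

4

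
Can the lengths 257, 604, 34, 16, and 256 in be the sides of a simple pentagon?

No

For a pentagon, each side must be shorter than the sum of the others.
Here the longest side is 604, but the remaining 4 sides sum to only 563.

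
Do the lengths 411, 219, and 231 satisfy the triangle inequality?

Yes

The longest side is 411, and the other two sum to 450.
Since 450 > 411, the triangle inequality holds.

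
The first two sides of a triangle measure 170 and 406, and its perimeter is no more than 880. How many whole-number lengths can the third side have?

Triangle inequality: 236 < x < 576. Perimeter ≤ 880 gives x ≤ 880 − 170 − 406 = 304.
So 236 < x ≤ 304; integers 237 through 304: 68 values.

68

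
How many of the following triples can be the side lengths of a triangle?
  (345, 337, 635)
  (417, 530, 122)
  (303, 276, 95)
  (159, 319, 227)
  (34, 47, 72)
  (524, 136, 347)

5

(337,345,635): 337+345 > 635 → valid
(122,417,530): 122+417 > 530 → valid
(95,276,303): 95+276 > 303 → valid
(159,227,319): 159+227 > 319 → valid
(34,47,72): 34+47 > 72 → valid
(136,347,524): 136+347 ≤ 524 → not valid
5 of the 6 triples form a triangle.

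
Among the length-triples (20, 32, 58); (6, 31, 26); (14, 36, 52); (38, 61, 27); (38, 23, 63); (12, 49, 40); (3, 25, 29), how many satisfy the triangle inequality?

(20,32,58): 20+32 ≤ 58 → not valid
(6,26,31): 6+26 > 31 → valid
(14,36,52): 14+36 ≤ 52 → not valid
(27,38,61): 27+38 > 61 → valid
(23,38,63): 23+38 ≤ 63 → not valid
(12,40,49): 12+40 > 49 → valid
(3,25,29): 3+25 ≤ 29 → not valid
3 of the 7 triples form a triangle.

3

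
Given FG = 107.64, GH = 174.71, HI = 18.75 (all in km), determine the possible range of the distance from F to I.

48.32 ≤ FI ≤ 301.10 km

The maximum is all hops collinear in one direction: 107.64 + 174.71 + 18.75 = 301.10.
The longest hop is 174.71; the others sum to 126.39. Folding the others back against it leaves at least 174.71 − 126.39 = 48.32.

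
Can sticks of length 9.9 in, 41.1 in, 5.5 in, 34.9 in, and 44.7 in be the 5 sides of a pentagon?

A pentagon exists iff every side is shorter than the sum of the others — equivalently, the longest side is less than the sum of the rest.
Longest side 44.7 < 91.4 (sum of the remaining 4), so yes.

Yes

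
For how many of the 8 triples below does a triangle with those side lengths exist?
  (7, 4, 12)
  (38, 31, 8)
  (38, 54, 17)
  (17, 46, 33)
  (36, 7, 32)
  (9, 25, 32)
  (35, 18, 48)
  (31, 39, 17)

7

(4,7,12): 4+7 ≤ 12 → not valid
(8,31,38): 8+31 > 38 → valid
(17,38,54): 17+38 > 54 → valid
(17,33,46): 17+33 > 46 → valid
(7,32,36): 7+32 > 36 → valid
(9,25,32): 9+25 > 32 → valid
(18,35,48): 18+35 > 48 → valid
(17,31,39): 17+31 > 39 → valid
7 of the 8 triples form a triangle.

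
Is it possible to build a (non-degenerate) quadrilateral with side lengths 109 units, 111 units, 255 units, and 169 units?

Yes

A quadrilateral exists iff every side is shorter than the sum of the others — equivalently, the longest side is less than the sum of the rest.
Longest side 255 < 389 (sum of the remaining 3), so yes.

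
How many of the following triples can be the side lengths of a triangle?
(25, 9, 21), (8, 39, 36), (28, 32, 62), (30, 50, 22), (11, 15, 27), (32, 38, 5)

3

(9,21,25): 9+21 > 25 → valid
(8,36,39): 8+36 > 39 → valid
(28,32,62): 28+32 ≤ 62 → not valid
(22,30,50): 22+30 > 50 → valid
(11,15,27): 11+15 ≤ 27 → not valid
(5,32,38): 5+32 ≤ 38 → not valid
3 of the 6 triples form a triangle.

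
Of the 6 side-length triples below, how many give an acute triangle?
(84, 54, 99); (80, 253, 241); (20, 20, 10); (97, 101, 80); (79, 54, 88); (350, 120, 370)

(84,54,99): 54²+84² = 9972 > 9801 = 99² → acute
(80,253,241): 80²+241² = 64481 > 64009 = 253² → acute
(20,20,10): 10²+20² = 500 > 400 = 20² → acute
(97,101,80): 80²+97² = 15809 > 10201 = 101² → acute
(79,54,88): 54²+79² = 9157 > 7744 = 88² → acute
(350,120,370): 120²+350² = 136900 = 370² → right
5 of the 6 are acute.

5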